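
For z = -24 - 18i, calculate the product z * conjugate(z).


Step 1: conj(z) = -24 + 18i
Step 2: z * conj(z) = (-24)^2 + (-18)^2
Step 3: = 576 + 324 = 900

900


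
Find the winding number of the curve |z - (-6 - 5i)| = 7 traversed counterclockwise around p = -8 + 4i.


Step 1: Center c = (-6, -5), radius = 7
Step 2: |p - c|^2 = (-2)^2 + 9^2 = 85
Step 3: r^2 = 49
Step 4: |p-c| > r so winding number = 0

0


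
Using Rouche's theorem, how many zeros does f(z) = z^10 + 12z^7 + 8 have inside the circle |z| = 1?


Step 1: On |z| = 1 the three terms have sizes |z^10| = 1^10 = 1, |12z^7| = 12*1^7 = 12, |8| = 8
Step 2: The dominant term is g(z) = 12z^7; let h(z) = z^10 + 8 so f = g + h
Step 3: On |z| = 1: |g| = 12 and |h| <= 1 + 8 = 9
Step 4: Since 12 > 9, |h| < |g| on |z| = 1, so by Rouche f has the same number of zeros as g inside |z| < 1
Step 5: g(z) = 12z^7 has 7 zeros (at the origin, multiplicity 7) inside |z| < 1. Answer = 7

7


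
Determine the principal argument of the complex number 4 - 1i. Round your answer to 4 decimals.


Step 1: z = 4 - 1i
Step 2: arg(z) = atan2(-1, 4)
Step 3: arg(z) = -0.245

-0.245


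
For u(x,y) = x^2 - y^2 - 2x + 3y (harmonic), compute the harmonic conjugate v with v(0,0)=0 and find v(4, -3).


Step 1: v_x = -u_y = 2y - 3
Step 2: v_y = u_x = 2x - 2
Step 3: v = 2xy - 3x - 2y + C
Step 4: v(0,0) = 0 => C = 0
Step 5: v(4, -3) = -30

-30


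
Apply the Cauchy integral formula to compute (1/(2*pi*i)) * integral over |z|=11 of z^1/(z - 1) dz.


Step 1: f(z) = z^1, a = 1 is inside |z| = 11
Step 2: By Cauchy integral formula: (1/(2pi*i)) * integral = f(a)
Step 3: f(1) = 1^1 = 1

1


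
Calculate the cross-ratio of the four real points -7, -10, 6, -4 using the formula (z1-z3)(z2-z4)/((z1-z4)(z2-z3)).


Step 1: (z1-z3)(z2-z4) = (-13) * (-6) = 78
Step 2: (z1-z4)(z2-z3) = (-3) * (-16) = 48
Step 3: Cross-ratio = 78/48 = 13/8

13/8


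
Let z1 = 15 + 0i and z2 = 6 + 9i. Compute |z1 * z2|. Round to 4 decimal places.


Step 1: |z1| = sqrt(15^2 + 0^2) = sqrt(225)
Step 2: |z2| = sqrt(6^2 + 9^2) = sqrt(117)
Step 3: |z1*z2| = |z1|*|z2| = sqrt(225) * sqrt(117) = sqrt(225 * 117) = sqrt(26325)
Step 4: = 162.2498

162.2498


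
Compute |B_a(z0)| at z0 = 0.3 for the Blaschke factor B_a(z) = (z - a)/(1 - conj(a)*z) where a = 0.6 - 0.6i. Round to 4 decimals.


Step 1: Numerator z0 - a = 0.3 - (0.6 - 0.6i) = -0.3 + 0.6i
Step 2: Denominator 1 - conj(a)*z0 = 1 - (0.6 + 0.6i)*0.3 = 0.82 - 0.18i
Step 3: |z0 - a|^2 = (-0.3)^2 + 0.6^2 = 0.45; |1 - conj(a)*z0|^2 = 0.82^2 + (-0.18)^2 = 0.7048
Step 4: |B_a(0.3)| = sqrt(0.45 / 0.7048) = sqrt(0.638479)
Step 5: = 0.799

0.799


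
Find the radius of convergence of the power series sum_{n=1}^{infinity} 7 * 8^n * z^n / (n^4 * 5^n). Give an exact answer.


Step 1: General term a_n = 7 * 8^n / (n^4 * 5^n)
Step 2: By the root test, |a_n|^(1/n) = 7^(1/n) * 8 / (n^(4/n) * 5) -> 8/5 as n -> infinity (since 7^(1/n) -> 1 and n^(4/n) -> 1)
Step 3: R = 1/lim|a_n|^(1/n) = 5/8

5/8


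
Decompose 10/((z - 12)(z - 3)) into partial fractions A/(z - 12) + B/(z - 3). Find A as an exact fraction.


Step 1: Multiply both sides by (z - 12) and set z = 12
Step 2: A = 10 / (12 - 3)
Step 3: A = 10 / 9
Step 4: A = 10/9

10/9


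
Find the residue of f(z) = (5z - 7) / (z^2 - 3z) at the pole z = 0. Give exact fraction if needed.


Step 1: Q(z) = z^2 - 3z = (z)(z - 3)
Step 2: Q'(z) = 2z - 3
Step 3: Q'(0) = -3, P(0) = -7
Step 4: Res = P(0)/Q'(0) = -7/(-3) = 7/3

7/3


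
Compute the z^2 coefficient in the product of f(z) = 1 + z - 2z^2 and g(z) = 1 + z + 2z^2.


Step 1: z^2 term in f*g comes from: (1)*(2z^2) + (z)*(z) + (-2z^2)*(1)
Step 2: = 2 + 1 - 2
Step 3: = 1

1


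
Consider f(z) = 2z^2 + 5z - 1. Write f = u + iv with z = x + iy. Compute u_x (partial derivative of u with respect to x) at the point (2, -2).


Step 1: f(z) = 2(x+iy)^2 + 5(x+iy) - 1
Step 2: u = 2(x^2 - y^2) + 5x - 1
Step 3: u_x = 4x + 5
Step 4: At (2, -2): u_x = 8 + 5 = 13

13


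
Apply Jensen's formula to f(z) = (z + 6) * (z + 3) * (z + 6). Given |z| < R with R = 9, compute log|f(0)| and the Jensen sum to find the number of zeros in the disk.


Jensen's formula: (1/2pi)*integral log|f(Re^it)|dt = log|f(0)| + sum_{|a_k|<R} log(R/|a_k|)
Step 1: f(0) = 6 * 3 * 6 = 108
Step 2: log|f(0)| = log|-6| + log|-3| + log|-6| = 4.6821
Step 3: Zeros inside |z| < 9: -6, -3, -6
Step 4: Jensen sum = log(9/6) + log(9/3) + log(9/6) = 1.9095
Step 5: n(R) = number of terms in the Jensen sum = count of zeros inside |z| < 9 = 3

3


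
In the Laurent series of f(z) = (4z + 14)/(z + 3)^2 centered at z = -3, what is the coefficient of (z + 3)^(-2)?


Step 1: Write the numerator in powers of (z + 3): 4z + 14 = 4(z + 3) + (4*(-3) + 14) = 4(z + 3) + 2
Step 2: Divide by (z + 3)^2: f(z) = 2(z + 3)^(-2) + 4(z + 3)^(-1)
Step 3: This finite sum is the Laurent series of f about z = -3.
Step 4: Coefficient of (z + 3)^(-2) = 4*(-3) + 14 = 2

2


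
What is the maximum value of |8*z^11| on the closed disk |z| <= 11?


Step 1: On |z| = 11, |f(z)| = 8 * |z|^11 = 8 * 11^11
Step 2: By maximum modulus principle, maximum is on boundary.
Step 3: Maximum = 8 * 285311670611 = 2282493364888

2282493364888


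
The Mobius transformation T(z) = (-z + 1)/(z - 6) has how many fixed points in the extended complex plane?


Step 1: Fixed points satisfy T(z) = z
Step 2: z^2 - 5z - 1 = 0
Step 3: Discriminant = (-5)^2 - 4*1*(-1) = 29
Step 4: Number of fixed points = 2

2


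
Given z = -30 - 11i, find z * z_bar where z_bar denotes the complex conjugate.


Step 1: conj(z) = -30 + 11i
Step 2: z * conj(z) = (-30)^2 + (-11)^2
Step 3: = 900 + 121 = 1021

1021


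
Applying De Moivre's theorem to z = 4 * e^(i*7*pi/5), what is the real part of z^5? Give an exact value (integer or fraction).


Step 1: By De Moivre's theorem, z^5 = 4^5 * e^(i*5*7*pi/5) = 1024 * (cos(7*pi) + i*sin(7*pi))
Step 2: |z|^5 = 4^5 = 1024
Step 3: Reduce the angle mod 2*pi: 7*pi - 6*pi = pi
Step 4: cos(pi) = -1
Step 5: Re(z^5) = 1024 * (-1) = -1024

-1024


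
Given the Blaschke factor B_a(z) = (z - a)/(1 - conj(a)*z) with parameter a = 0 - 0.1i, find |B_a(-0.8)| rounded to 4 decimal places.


Step 1: Numerator z0 - a = -0.8 - (0 - 0.1i) = -0.8 + 0.1i
Step 2: Denominator 1 - conj(a)*z0 = 1 - (0 + 0.1i)*(-0.8) = 1 + 0.08i
Step 3: |z0 - a|^2 = (-0.8)^2 + 0.1^2 = 0.65; |1 - conj(a)*z0|^2 = 1^2 + 0.08^2 = 1.0064
Step 4: |B_a(-0.8)| = sqrt(0.65 / 1.0064) = sqrt(0.645866)
Step 5: = 0.8037

0.8037


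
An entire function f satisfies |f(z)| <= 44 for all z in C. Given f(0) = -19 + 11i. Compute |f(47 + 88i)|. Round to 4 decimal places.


Step 1: By Liouville's theorem, a bounded entire function is constant.
Step 2: f(z) = f(0) = -19 + 11i for all z.
Step 3: |f(w)| = |-19 + 11i| = sqrt(361 + 121)
Step 4: = 21.9545

21.9545


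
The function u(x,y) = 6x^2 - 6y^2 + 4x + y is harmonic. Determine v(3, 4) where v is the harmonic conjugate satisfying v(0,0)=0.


Step 1: v_x = -u_y = 12y - 1
Step 2: v_y = u_x = 12x + 4
Step 3: v = 12xy - x + 4y + C
Step 4: v(0,0) = 0 => C = 0
Step 5: v(3, 4) = 157

157


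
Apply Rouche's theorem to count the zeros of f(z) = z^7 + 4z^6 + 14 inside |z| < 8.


Step 1: On |z| = 8 the three terms have sizes |z^7| = 8^7 = 2097152, |4z^6| = 4*8^6 = 1048576, |14| = 14
Step 2: The dominant term is g(z) = z^7; let h(z) = 4z^6 + 14 so f = g + h
Step 3: On |z| = 8: |g| = 2097152 and |h| <= 1048576 + 14 = 1048590
Step 4: Since 2097152 > 1048590, |h| < |g| on |z| = 8, so by Rouche f has the same number of zeros as g inside |z| < 8
Step 5: g(z) = z^7 has 7 zeros (all at the origin) inside |z| < 8. Answer = 7

7


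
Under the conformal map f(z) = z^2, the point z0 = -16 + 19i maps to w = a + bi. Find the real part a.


Step 1: z0 = -16 + 19i
Step 2: z0^2 = (-16)^2 - 19^2 - 608i
Step 3: real part = 256 - 361 = -105

-105


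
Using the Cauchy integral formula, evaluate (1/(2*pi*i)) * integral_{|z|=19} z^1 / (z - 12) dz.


Step 1: f(z) = z^1, a = 12 is inside |z| = 19
Step 2: By Cauchy integral formula: (1/(2pi*i)) * integral = f(a)
Step 3: f(12) = 12^1 = 12

12


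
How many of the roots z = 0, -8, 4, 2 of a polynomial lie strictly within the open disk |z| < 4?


Step 1: Check each root:
  z = 0: |0| = 0 < 4
  z = -8: |-8| = 8 >= 4
  z = 4: |4| = 4 >= 4
  z = 2: |2| = 2 < 4
Step 2: Count = 2

2


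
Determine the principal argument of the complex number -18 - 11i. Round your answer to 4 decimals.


Step 1: z = -18 - 11i
Step 2: arg(z) = atan2(-11, -18)
Step 3: arg(z) = -2.593

-2.593


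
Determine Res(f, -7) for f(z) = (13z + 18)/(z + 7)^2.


Step 1: Pole of order 2 at z = -7
Step 2: Res = lim d/dz [(z + 7)^2 * f(z)] as z -> -7
Step 3: (z + 7)^2 * f(z) = 13z + 18
Step 4: d/dz[13z + 18] = 13

13


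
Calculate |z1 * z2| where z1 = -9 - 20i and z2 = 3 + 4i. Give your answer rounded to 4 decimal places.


Step 1: |z1| = sqrt((-9)^2 + (-20)^2) = sqrt(481)
Step 2: |z2| = sqrt(3^2 + 4^2) = sqrt(25)
Step 3: |z1*z2| = |z1|*|z2| = sqrt(481) * sqrt(25) = sqrt(481 * 25) = sqrt(12025)
Step 4: = 109.6586

109.6586


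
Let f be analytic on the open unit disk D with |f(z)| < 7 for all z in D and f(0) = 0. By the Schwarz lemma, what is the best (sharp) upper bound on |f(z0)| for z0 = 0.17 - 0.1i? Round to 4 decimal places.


Step 1: g = f/7 maps D -> D with g(0) = 0, so by the Schwarz lemma |g(z)| <= |z|, i.e. |f(z)| <= 7|z|; this is sharp (f(z) = 7z).
Step 2: |z0|^2 = 0.17^2 + (-0.1)^2 = 0.0389
Step 3: |z0| = sqrt(0.0389) = 0.197231
Step 4: Best bound = 7 * |z0| = 7 * 0.197231 = 1.3806

1.3806


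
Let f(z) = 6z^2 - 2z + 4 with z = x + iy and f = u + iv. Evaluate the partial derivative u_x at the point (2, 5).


Step 1: f(z) = 6(x+iy)^2 - 2(x+iy) + 4
Step 2: u = 6(x^2 - y^2) - 2x + 4
Step 3: u_x = 12x - 2
Step 4: At (2, 5): u_x = 24 - 2 = 22

22


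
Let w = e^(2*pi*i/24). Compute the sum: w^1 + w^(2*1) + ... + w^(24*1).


Step 1: The sum sum_{j=1}^{n} w^(k*j) equals n if n | k, else 0.
Step 2: Here n = 24, k = 1
Step 3: Does n divide k? 24 | 1 -> False
Step 4: Sum = 0

0


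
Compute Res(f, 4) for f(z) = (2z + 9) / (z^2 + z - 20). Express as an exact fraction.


Step 1: Q(z) = z^2 + z - 20 = (z - 4)(z + 5)
Step 2: Q'(z) = 2z + 1
Step 3: Q'(4) = 9, P(4) = 17
Step 4: Res = P(4)/Q'(4) = 17/9 = 17/9

17/9


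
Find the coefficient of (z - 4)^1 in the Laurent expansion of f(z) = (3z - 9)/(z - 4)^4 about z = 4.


Step 1: Write the numerator in powers of (z - 4): 3z - 9 = 3(z - 4) + (3*4 - 9) = 3(z - 4) + 3
Step 2: Divide by (z - 4)^4: f(z) = 3(z - 4)^(-4) + 3(z - 4)^(-3)
Step 3: This finite sum is the Laurent series of f about z = 4.
Step 4: Only the powers -4 and -3 appear, so the coefficient of (z - 4)^1 = 0

0


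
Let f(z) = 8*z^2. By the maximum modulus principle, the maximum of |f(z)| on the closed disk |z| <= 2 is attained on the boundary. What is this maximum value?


Step 1: On |z| = 2, |f(z)| = 8 * |z|^2 = 8 * 2^2
Step 2: By maximum modulus principle, maximum is on boundary.
Step 3: Maximum = 8 * 4 = 32

32


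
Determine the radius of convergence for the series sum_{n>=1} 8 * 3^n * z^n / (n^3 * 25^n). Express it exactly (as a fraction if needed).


Step 1: General term a_n = 8 * 3^n / (n^3 * 25^n)
Step 2: By the root test, |a_n|^(1/n) = 8^(1/n) * 3 / (n^(3/n) * 25) -> 3/25 as n -> infinity (since 8^(1/n) -> 1 and n^(3/n) -> 1)
Step 3: R = 1/lim|a_n|^(1/n) = 25/3

25/3


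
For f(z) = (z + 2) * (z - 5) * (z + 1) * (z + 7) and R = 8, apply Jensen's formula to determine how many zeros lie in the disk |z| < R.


Jensen's formula: (1/2pi)*integral log|f(Re^it)|dt = log|f(0)| + sum_{|a_k|<R} log(R/|a_k|)
Step 1: f(0) = 2 * (-5) * 1 * 7 = -70
Step 2: log|f(0)| = log|-2| + log|5| + log|-1| + log|-7| = 4.2485
Step 3: Zeros inside |z| < 8: -2, 5, -1, -7
Step 4: Jensen sum = log(8/2) + log(8/5) + log(8/1) + log(8/7) = 4.0693
Step 5: n(R) = number of terms in the Jensen sum = count of zeros inside |z| < 8 = 4

4


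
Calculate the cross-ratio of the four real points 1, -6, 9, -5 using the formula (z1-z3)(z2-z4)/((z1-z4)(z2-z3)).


Step 1: (z1-z3)(z2-z4) = (-8) * (-1) = 8
Step 2: (z1-z4)(z2-z3) = 6 * (-15) = -90
Step 3: Cross-ratio = -8/90 = -4/45

-4/45


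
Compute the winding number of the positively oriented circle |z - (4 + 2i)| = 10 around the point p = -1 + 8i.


Step 1: Center c = (4, 2), radius = 10
Step 2: |p - c|^2 = (-5)^2 + 6^2 = 61
Step 3: r^2 = 100
Step 4: |p-c| < r so winding number = 1

1


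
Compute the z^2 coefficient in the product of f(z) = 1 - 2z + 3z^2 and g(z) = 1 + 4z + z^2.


Step 1: z^2 term in f*g comes from: (1)*(z^2) + (-2z)*(4z) + (3z^2)*(1)
Step 2: = 1 - 8 + 3
Step 3: = -4

-4


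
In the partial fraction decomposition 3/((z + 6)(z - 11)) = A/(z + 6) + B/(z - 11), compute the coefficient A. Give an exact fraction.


Step 1: Multiply both sides by (z + 6) and set z = -6
Step 2: A = 3 / (-6 - 11)
Step 3: A = 3 / (-17)
Step 4: A = -3/17

-3/17


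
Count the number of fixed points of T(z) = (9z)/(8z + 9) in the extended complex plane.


Step 1: Fixed points satisfy T(z) = z
Step 2: 8z^2 = 0
Step 3: Discriminant = 0^2 - 4*8*0 = 0
Step 4: Number of fixed points = 1

1


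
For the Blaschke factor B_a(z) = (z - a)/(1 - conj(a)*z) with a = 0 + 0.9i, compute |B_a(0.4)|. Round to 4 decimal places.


Step 1: Numerator z0 - a = 0.4 - (0 + 0.9i) = 0.4 - 0.9i
Step 2: Denominator 1 - conj(a)*z0 = 1 - (0 - 0.9i)*0.4 = 1 + 0.36i
Step 3: |z0 - a|^2 = 0.4^2 + (-0.9)^2 = 0.97; |1 - conj(a)*z0|^2 = 1^2 + 0.36^2 = 1.1296
Step 4: |B_a(0.4)| = sqrt(0.97 / 1.1296) = sqrt(0.858711)
Step 5: = 0.9267

0.9267


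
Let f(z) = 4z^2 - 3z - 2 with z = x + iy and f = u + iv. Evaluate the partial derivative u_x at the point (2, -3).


Step 1: f(z) = 4(x+iy)^2 - 3(x+iy) - 2
Step 2: u = 4(x^2 - y^2) - 3x - 2
Step 3: u_x = 8x - 3
Step 4: At (2, -3): u_x = 16 - 3 = 13

13


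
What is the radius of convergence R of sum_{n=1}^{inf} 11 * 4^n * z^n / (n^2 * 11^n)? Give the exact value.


Step 1: General term a_n = 11 * 4^n / (n^2 * 11^n)
Step 2: By the root test, |a_n|^(1/n) = 11^(1/n) * 4 / (n^(2/n) * 11) -> 4/11 as n -> infinity (since 11^(1/n) -> 1 and n^(2/n) -> 1)
Step 3: R = 1/lim|a_n|^(1/n) = 11/4

11/4


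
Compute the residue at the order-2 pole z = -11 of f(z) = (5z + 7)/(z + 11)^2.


Step 1: Pole of order 2 at z = -11
Step 2: Res = lim d/dz [(z + 11)^2 * f(z)] as z -> -11
Step 3: (z + 11)^2 * f(z) = 5z + 7
Step 4: d/dz[5z + 7] = 5

5


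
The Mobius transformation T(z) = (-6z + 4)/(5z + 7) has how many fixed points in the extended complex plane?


Step 1: Fixed points satisfy T(z) = z
Step 2: 5z^2 + 13z - 4 = 0
Step 3: Discriminant = 13^2 - 4*5*(-4) = 249
Step 4: Number of fixed points = 2

2


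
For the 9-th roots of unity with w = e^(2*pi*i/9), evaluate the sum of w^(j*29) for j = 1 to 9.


Step 1: The sum sum_{j=1}^{n} w^(k*j) equals n if n | k, else 0.
Step 2: Here n = 9, k = 29
Step 3: Does n divide k? 9 | 29 -> False
Step 4: Sum = 0

0


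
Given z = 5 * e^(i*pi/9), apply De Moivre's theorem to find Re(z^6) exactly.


Step 1: By De Moivre's theorem, z^6 = 5^6 * e^(i*6*pi/9) = 15625 * (cos(2*pi/3) + i*sin(2*pi/3))
Step 2: |z|^6 = 5^6 = 15625
Step 3: The angle 2*pi/3 already lies in [0, 2*pi)
Step 4: cos(2*pi/3) = -1/2
Step 5: Re(z^6) = 15625 * (-1/2) = -15625/2

-15625/2


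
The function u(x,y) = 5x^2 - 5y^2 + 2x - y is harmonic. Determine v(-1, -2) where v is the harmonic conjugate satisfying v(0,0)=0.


Step 1: v_x = -u_y = 10y + 1
Step 2: v_y = u_x = 10x + 2
Step 3: v = 10xy + x + 2y + C
Step 4: v(0,0) = 0 => C = 0
Step 5: v(-1, -2) = 15

15


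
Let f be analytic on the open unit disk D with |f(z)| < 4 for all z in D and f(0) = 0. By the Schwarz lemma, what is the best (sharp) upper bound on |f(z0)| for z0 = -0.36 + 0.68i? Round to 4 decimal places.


Step 1: g = f/4 maps D -> D with g(0) = 0, so by the Schwarz lemma |g(z)| <= |z|, i.e. |f(z)| <= 4|z|; this is sharp (f(z) = 4z).
Step 2: |z0|^2 = (-0.36)^2 + 0.68^2 = 0.592
Step 3: |z0| = sqrt(0.592) = 0.769415
Step 4: Best bound = 4 * |z0| = 4 * 0.769415 = 3.0777

3.0777


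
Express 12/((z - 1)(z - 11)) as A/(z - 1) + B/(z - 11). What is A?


Step 1: Multiply both sides by (z - 1) and set z = 1
Step 2: A = 12 / (1 - 11)
Step 3: A = 12 / (-10)
Step 4: A = -6/5

-6/5


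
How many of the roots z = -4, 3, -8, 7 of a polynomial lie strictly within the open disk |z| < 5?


Step 1: Check each root:
  z = -4: |-4| = 4 < 5
  z = 3: |3| = 3 < 5
  z = -8: |-8| = 8 >= 5
  z = 7: |7| = 7 >= 5
Step 2: Count = 2

2


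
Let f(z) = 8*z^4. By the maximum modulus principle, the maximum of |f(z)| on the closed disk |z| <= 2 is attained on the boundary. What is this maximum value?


Step 1: On |z| = 2, |f(z)| = 8 * |z|^4 = 8 * 2^4
Step 2: By maximum modulus principle, maximum is on boundary.
Step 3: Maximum = 8 * 16 = 128

128


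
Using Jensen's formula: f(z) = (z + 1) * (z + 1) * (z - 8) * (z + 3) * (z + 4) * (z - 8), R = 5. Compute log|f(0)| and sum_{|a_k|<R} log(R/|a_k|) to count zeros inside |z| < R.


Jensen's formula: (1/2pi)*integral log|f(Re^it)|dt = log|f(0)| + sum_{|a_k|<R} log(R/|a_k|)
Step 1: f(0) = 1 * 1 * (-8) * 3 * 4 * (-8) = 768
Step 2: log|f(0)| = log|-1| + log|-1| + log|8| + log|-3| + log|-4| + log|8| = 6.6438
Step 3: Zeros inside |z| < 5: -1, -1, -3, -4
Step 4: Jensen sum = log(5/1) + log(5/1) + log(5/3) + log(5/4) = 3.9528
Step 5: n(R) = number of terms in the Jensen sum = count of zeros inside |z| < 5 = 4

4


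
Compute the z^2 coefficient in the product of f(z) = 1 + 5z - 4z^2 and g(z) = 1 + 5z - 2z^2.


Step 1: z^2 term in f*g comes from: (1)*(-2z^2) + (5z)*(5z) + (-4z^2)*(1)
Step 2: = -2 + 25 - 4
Step 3: = 19

19


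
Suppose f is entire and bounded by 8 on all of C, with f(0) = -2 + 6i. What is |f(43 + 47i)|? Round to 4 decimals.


Step 1: By Liouville's theorem, a bounded entire function is constant.
Step 2: f(z) = f(0) = -2 + 6i for all z.
Step 3: |f(w)| = |-2 + 6i| = sqrt(4 + 36)
Step 4: = 6.3246

6.3246


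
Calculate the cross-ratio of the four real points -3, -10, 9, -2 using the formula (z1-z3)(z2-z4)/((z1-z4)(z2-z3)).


Step 1: (z1-z3)(z2-z4) = (-12) * (-8) = 96
Step 2: (z1-z4)(z2-z3) = (-1) * (-19) = 19
Step 3: Cross-ratio = 96/19 = 96/19

96/19


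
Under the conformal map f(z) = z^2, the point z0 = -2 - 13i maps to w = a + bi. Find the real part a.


Step 1: z0 = -2 - 13i
Step 2: z0^2 = (-2)^2 - (-13)^2 + 52i
Step 3: real part = 4 - 169 = -165

-165


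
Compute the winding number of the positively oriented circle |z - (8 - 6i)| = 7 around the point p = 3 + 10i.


Step 1: Center c = (8, -6), radius = 7
Step 2: |p - c|^2 = (-5)^2 + 16^2 = 281
Step 3: r^2 = 49
Step 4: |p-c| > r so winding number = 0

0


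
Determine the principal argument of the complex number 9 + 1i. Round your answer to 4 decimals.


Step 1: z = 9 + 1i
Step 2: arg(z) = atan2(1, 9)
Step 3: arg(z) = 0.1107

0.1107


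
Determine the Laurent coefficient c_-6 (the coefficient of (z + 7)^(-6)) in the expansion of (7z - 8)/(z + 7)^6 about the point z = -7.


Step 1: Write the numerator in powers of (z + 7): 7z - 8 = 7(z + 7) + (7*(-7) - 8) = 7(z + 7) - 57
Step 2: Divide by (z + 7)^6: f(z) = -57(z + 7)^(-6) + 7(z + 7)^(-5)
Step 3: This finite sum is the Laurent series of f about z = -7.
Step 4: Coefficient of (z + 7)^(-6) = 7*(-7) - 8 = -57

-57


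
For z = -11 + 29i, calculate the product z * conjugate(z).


Step 1: conj(z) = -11 - 29i
Step 2: z * conj(z) = (-11)^2 + 29^2
Step 3: = 121 + 841 = 962

962


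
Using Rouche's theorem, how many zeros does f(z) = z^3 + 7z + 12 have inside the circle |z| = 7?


Step 1: On |z| = 7 the three terms have sizes |z^3| = 7^3 = 343, |7z| = 7*7 = 49, |12| = 12
Step 2: The dominant term is g(z) = z^3; let h(z) = 7z + 12 so f = g + h
Step 3: On |z| = 7: |g| = 343 and |h| <= 49 + 12 = 61
Step 4: Since 343 > 61, |h| < |g| on |z| = 7, so by Rouche f has the same number of zeros as g inside |z| < 7
Step 5: g(z) = z^3 has 3 zeros (all at the origin) inside |z| < 7. Answer = 3

3


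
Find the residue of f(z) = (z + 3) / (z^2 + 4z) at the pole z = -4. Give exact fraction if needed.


Step 1: Q(z) = z^2 + 4z = (z + 4)(z)
Step 2: Q'(z) = 2z + 4
Step 3: Q'(-4) = -4, P(-4) = -1
Step 4: Res = P(-4)/Q'(-4) = -1/(-4) = 1/4

1/4


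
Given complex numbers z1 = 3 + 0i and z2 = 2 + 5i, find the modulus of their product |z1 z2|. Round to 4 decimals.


Step 1: |z1| = sqrt(3^2 + 0^2) = sqrt(9)
Step 2: |z2| = sqrt(2^2 + 5^2) = sqrt(29)
Step 3: |z1*z2| = |z1|*|z2| = sqrt(9) * sqrt(29) = sqrt(9 * 29) = sqrt(261)
Step 4: = 16.1555

16.1555


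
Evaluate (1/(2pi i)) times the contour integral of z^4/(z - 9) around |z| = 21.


Step 1: f(z) = z^4, a = 9 is inside |z| = 21
Step 2: By Cauchy integral formula: (1/(2pi*i)) * integral = f(a)
Step 3: f(9) = 9^4 = 6561

6561


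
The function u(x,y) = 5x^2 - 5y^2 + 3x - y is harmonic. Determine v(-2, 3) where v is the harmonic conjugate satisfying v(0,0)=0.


Step 1: v_x = -u_y = 10y + 1
Step 2: v_y = u_x = 10x + 3
Step 3: v = 10xy + x + 3y + C
Step 4: v(0,0) = 0 => C = 0
Step 5: v(-2, 3) = -53

-53


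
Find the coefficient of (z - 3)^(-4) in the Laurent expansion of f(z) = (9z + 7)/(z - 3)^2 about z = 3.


Step 1: Write the numerator in powers of (z - 3): 9z + 7 = 9(z - 3) + (9*3 + 7) = 9(z - 3) + 34
Step 2: Divide by (z - 3)^2: f(z) = 34(z - 3)^(-2) + 9(z - 3)^(-1)
Step 3: This finite sum is the Laurent series of f about z = 3.
Step 4: Only the powers -2 and -1 appear, so the coefficient of (z - 3)^(-4) = 0

0


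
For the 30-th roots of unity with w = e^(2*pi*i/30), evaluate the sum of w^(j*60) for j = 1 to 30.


Step 1: The sum sum_{j=1}^{n} w^(k*j) equals n if n | k, else 0.
Step 2: Here n = 30, k = 60
Step 3: Does n divide k? 30 | 60 -> True
Step 4: Sum = 30

30


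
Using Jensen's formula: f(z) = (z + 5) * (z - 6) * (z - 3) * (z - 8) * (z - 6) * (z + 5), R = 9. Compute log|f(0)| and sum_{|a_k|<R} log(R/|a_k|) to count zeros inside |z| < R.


Jensen's formula: (1/2pi)*integral log|f(Re^it)|dt = log|f(0)| + sum_{|a_k|<R} log(R/|a_k|)
Step 1: f(0) = 5 * (-6) * (-3) * (-8) * (-6) * 5 = 21600
Step 2: log|f(0)| = log|-5| + log|6| + log|3| + log|8| + log|6| + log|-5| = 9.9804
Step 3: Zeros inside |z| < 9: -5, 6, 3, 8, 6, -5
Step 4: Jensen sum = log(9/5) + log(9/6) + log(9/3) + log(9/8) + log(9/6) + log(9/5) = 3.2029
Step 5: n(R) = number of terms in the Jensen sum = count of zeros inside |z| < 9 = 6

6


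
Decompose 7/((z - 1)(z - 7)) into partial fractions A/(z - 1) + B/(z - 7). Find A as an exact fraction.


Step 1: Multiply both sides by (z - 1) and set z = 1
Step 2: A = 7 / (1 - 7)
Step 3: A = 7 / (-6)
Step 4: A = -7/6

-7/6


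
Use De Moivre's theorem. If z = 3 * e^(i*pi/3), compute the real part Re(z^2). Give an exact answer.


Step 1: By De Moivre's theorem, z^2 = 3^2 * e^(i*2*pi/3) = 9 * (cos(2*pi/3) + i*sin(2*pi/3))
Step 2: |z|^2 = 3^2 = 9
Step 3: The angle 2*pi/3 already lies in [0, 2*pi)
Step 4: cos(2*pi/3) = -1/2
Step 5: Re(z^2) = 9 * (-1/2) = -9/2

-9/2


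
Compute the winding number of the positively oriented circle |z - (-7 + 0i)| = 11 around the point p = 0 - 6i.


Step 1: Center c = (-7, 0), radius = 11
Step 2: |p - c|^2 = 7^2 + (-6)^2 = 85
Step 3: r^2 = 121
Step 4: |p-c| < r so winding number = 1

1


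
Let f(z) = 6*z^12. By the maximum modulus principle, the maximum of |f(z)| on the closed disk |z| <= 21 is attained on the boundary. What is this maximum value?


Step 1: On |z| = 21, |f(z)| = 6 * |z|^12 = 6 * 21^12
Step 2: By maximum modulus principle, maximum is on boundary.
Step 3: Maximum = 6 * 7355827511386641 = 44134965068319846

44134965068319846


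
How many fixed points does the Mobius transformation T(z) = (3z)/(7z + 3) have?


Step 1: Fixed points satisfy T(z) = z
Step 2: 7z^2 = 0
Step 3: Discriminant = 0^2 - 4*7*0 = 0
Step 4: Number of fixed points = 1

1


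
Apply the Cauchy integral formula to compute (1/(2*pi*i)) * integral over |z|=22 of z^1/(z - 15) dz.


Step 1: f(z) = z^1, a = 15 is inside |z| = 22
Step 2: By Cauchy integral formula: (1/(2pi*i)) * integral = f(a)
Step 3: f(15) = 15^1 = 15

15


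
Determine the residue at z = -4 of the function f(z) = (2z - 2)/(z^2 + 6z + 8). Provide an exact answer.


Step 1: Q(z) = z^2 + 6z + 8 = (z + 4)(z + 2)
Step 2: Q'(z) = 2z + 6
Step 3: Q'(-4) = -2, P(-4) = -10
Step 4: Res = P(-4)/Q'(-4) = -10/(-2) = 5

5


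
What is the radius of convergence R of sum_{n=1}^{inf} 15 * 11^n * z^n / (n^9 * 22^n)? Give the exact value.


Step 1: General term a_n = 15 * 11^n / (n^9 * 22^n)
Step 2: By the root test, |a_n|^(1/n) = 15^(1/n) * 11 / (n^(9/n) * 22) -> 11/22 as n -> infinity (since 15^(1/n) -> 1 and n^(9/n) -> 1)
Step 3: R = 1/lim|a_n|^(1/n) = 22/11 = 2

2


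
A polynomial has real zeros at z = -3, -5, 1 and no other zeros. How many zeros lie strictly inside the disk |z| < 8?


Step 1: Check each root:
  z = -3: |-3| = 3 < 8
  z = -5: |-5| = 5 < 8
  z = 1: |1| = 1 < 8
Step 2: Count = 3

3


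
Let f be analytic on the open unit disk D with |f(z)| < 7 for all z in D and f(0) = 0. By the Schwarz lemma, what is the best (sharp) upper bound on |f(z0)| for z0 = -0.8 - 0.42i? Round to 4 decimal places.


Step 1: g = f/7 maps D -> D with g(0) = 0, so by the Schwarz lemma |g(z)| <= |z|, i.e. |f(z)| <= 7|z|; this is sharp (f(z) = 7z).
Step 2: |z0|^2 = (-0.8)^2 + (-0.42)^2 = 0.8164
Step 3: |z0| = sqrt(0.8164) = 0.903549
Step 4: Best bound = 7 * |z0| = 7 * 0.903549 = 6.3248

6.3248


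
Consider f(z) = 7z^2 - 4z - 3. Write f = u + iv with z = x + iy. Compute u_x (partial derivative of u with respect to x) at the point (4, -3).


Step 1: f(z) = 7(x+iy)^2 - 4(x+iy) - 3
Step 2: u = 7(x^2 - y^2) - 4x - 3
Step 3: u_x = 14x - 4
Step 4: At (4, -3): u_x = 56 - 4 = 52

52


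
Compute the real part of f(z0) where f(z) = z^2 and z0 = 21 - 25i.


Step 1: z0 = 21 - 25i
Step 2: z0^2 = 21^2 - (-25)^2 - 1050i
Step 3: real part = 441 - 625 = -184

-184


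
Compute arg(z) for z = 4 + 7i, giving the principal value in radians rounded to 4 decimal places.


Step 1: z = 4 + 7i
Step 2: arg(z) = atan2(7, 4)
Step 3: arg(z) = 1.0517

1.0517


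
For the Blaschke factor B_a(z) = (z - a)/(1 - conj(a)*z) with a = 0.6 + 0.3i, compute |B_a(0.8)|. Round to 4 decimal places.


Step 1: Numerator z0 - a = 0.8 - (0.6 + 0.3i) = 0.2 - 0.3i
Step 2: Denominator 1 - conj(a)*z0 = 1 - (0.6 - 0.3i)*0.8 = 0.52 + 0.24i
Step 3: |z0 - a|^2 = 0.2^2 + (-0.3)^2 = 0.13; |1 - conj(a)*z0|^2 = 0.52^2 + 0.24^2 = 0.328
Step 4: |B_a(0.8)| = sqrt(0.13 / 0.328) = sqrt(0.396341)
Step 5: = 0.6296

0.6296


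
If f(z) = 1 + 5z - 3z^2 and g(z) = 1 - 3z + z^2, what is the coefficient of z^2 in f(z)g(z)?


Step 1: z^2 term in f*g comes from: (1)*(z^2) + (5z)*(-3z) + (-3z^2)*(1)
Step 2: = 1 - 15 - 3
Step 3: = -17

-17


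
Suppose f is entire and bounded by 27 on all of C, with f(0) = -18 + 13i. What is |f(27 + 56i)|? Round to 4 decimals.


Step 1: By Liouville's theorem, a bounded entire function is constant.
Step 2: f(z) = f(0) = -18 + 13i for all z.
Step 3: |f(w)| = |-18 + 13i| = sqrt(324 + 169)
Step 4: = 22.2036

22.2036


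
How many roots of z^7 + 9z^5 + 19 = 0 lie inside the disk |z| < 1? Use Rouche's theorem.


Step 1: On |z| = 1 the three terms have sizes |z^7| = 1^7 = 1, |9z^5| = 9*1^5 = 9, |19| = 19
Step 2: The dominant term is g(z) = 19; let h(z) = z^7 + 9z^5 so f = g + h
Step 3: On |z| = 1: |g| = 19 and |h| <= 1 + 9 = 10
Step 4: Since 19 > 10, |h| < |g| on |z| = 1, so by Rouche f has the same number of zeros as g inside |z| < 1
Step 5: g(z) = 19 is a nonzero constant with no zeros inside |z| < 1. Answer = 0

0


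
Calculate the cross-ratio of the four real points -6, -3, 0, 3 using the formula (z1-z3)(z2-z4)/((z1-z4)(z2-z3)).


Step 1: (z1-z3)(z2-z4) = (-6) * (-6) = 36
Step 2: (z1-z4)(z2-z3) = (-9) * (-3) = 27
Step 3: Cross-ratio = 36/27 = 4/3

4/3


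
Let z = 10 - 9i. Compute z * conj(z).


Step 1: conj(z) = 10 + 9i
Step 2: z * conj(z) = 10^2 + (-9)^2
Step 3: = 100 + 81 = 181

181


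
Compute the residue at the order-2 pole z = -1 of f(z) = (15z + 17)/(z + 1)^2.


Step 1: Pole of order 2 at z = -1
Step 2: Res = lim d/dz [(z + 1)^2 * f(z)] as z -> -1
Step 3: (z + 1)^2 * f(z) = 15z + 17
Step 4: d/dz[15z + 17] = 15

15


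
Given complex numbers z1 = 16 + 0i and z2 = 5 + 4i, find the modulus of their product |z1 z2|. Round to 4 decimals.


Step 1: |z1| = sqrt(16^2 + 0^2) = sqrt(256)
Step 2: |z2| = sqrt(5^2 + 4^2) = sqrt(41)
Step 3: |z1*z2| = |z1|*|z2| = sqrt(256) * sqrt(41) = sqrt(256 * 41) = sqrt(10496)
Step 4: = 102.45

102.45


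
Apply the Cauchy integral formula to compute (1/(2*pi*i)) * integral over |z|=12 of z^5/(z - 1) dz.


Step 1: f(z) = z^5, a = 1 is inside |z| = 12
Step 2: By Cauchy integral formula: (1/(2pi*i)) * integral = f(a)
Step 3: f(1) = 1^5 = 1

1


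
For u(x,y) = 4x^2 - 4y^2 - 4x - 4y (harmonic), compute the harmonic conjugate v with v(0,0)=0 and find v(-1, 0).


Step 1: v_x = -u_y = 8y + 4
Step 2: v_y = u_x = 8x - 4
Step 3: v = 8xy + 4x - 4y + C
Step 4: v(0,0) = 0 => C = 0
Step 5: v(-1, 0) = -4

-4


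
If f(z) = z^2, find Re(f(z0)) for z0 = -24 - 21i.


Step 1: z0 = -24 - 21i
Step 2: z0^2 = (-24)^2 - (-21)^2 + 1008i
Step 3: real part = 576 - 441 = 135

135


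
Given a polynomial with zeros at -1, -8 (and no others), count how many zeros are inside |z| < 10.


Step 1: Check each root:
  z = -1: |-1| = 1 < 10
  z = -8: |-8| = 8 < 10
Step 2: Count = 2

2


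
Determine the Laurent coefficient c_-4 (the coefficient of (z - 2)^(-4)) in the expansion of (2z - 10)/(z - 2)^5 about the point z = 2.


Step 1: Write the numerator in powers of (z - 2): 2z - 10 = 2(z - 2) + (2*2 - 10) = 2(z - 2) - 6
Step 2: Divide by (z - 2)^5: f(z) = -6(z - 2)^(-5) + 2(z - 2)^(-4)
Step 3: This finite sum is the Laurent series of f about z = 2.
Step 4: Coefficient of (z - 2)^(-4) = coefficient of (z - 2) in the re-centred numerator = 2

2


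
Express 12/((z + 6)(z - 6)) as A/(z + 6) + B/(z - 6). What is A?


Step 1: Multiply both sides by (z + 6) and set z = -6
Step 2: A = 12 / (-6 - 6)
Step 3: A = 12 / (-12)
Step 4: A = -1

-1


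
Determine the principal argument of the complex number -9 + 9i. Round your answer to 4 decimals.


Step 1: z = -9 + 9i
Step 2: arg(z) = atan2(9, -9)
Step 3: arg(z) = 2.3562

2.3562


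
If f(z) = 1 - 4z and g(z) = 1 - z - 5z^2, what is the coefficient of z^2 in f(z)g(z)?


Step 1: z^2 term in f*g comes from: (1)*(-5z^2) + (-4z)*(-z) + (0)*(1)
Step 2: = -5 + 4 + 0
Step 3: = -1

-1


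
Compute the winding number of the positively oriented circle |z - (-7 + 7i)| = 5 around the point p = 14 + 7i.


Step 1: Center c = (-7, 7), radius = 5
Step 2: |p - c|^2 = 21^2 + 0^2 = 441
Step 3: r^2 = 25
Step 4: |p-c| > r so winding number = 0

0


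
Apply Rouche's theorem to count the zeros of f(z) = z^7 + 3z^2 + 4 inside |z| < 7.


Step 1: On |z| = 7 the three terms have sizes |z^7| = 7^7 = 823543, |3z^2| = 3*7^2 = 147, |4| = 4
Step 2: The dominant term is g(z) = z^7; let h(z) = 3z^2 + 4 so f = g + h
Step 3: On |z| = 7: |g| = 823543 and |h| <= 147 + 4 = 151
Step 4: Since 823543 > 151, |h| < |g| on |z| = 7, so by Rouche f has the same number of zeros as g inside |z| < 7
Step 5: g(z) = z^7 has 7 zeros (all at the origin) inside |z| < 7. Answer = 7

7


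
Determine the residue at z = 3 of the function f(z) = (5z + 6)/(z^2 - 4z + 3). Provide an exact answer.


Step 1: Q(z) = z^2 - 4z + 3 = (z - 3)(z - 1)
Step 2: Q'(z) = 2z - 4
Step 3: Q'(3) = 2, P(3) = 21
Step 4: Res = P(3)/Q'(3) = 21/2 = 21/2

21/2


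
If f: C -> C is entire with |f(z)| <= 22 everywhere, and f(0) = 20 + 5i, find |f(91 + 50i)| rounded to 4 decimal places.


Step 1: By Liouville's theorem, a bounded entire function is constant.
Step 2: f(z) = f(0) = 20 + 5i for all z.
Step 3: |f(w)| = |20 + 5i| = sqrt(400 + 25)
Step 4: = 20.6155

20.6155


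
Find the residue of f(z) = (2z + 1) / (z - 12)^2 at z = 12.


Step 1: Pole of order 2 at z = 12
Step 2: Res = lim d/dz [(z - 12)^2 * f(z)] as z -> 12
Step 3: (z - 12)^2 * f(z) = 2z + 1
Step 4: d/dz[2z + 1] = 2

2


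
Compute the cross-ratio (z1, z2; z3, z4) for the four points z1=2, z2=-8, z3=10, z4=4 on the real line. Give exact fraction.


Step 1: (z1-z3)(z2-z4) = (-8) * (-12) = 96
Step 2: (z1-z4)(z2-z3) = (-2) * (-18) = 36
Step 3: Cross-ratio = 96/36 = 8/3

8/3


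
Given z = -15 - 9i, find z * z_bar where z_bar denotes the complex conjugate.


Step 1: conj(z) = -15 + 9i
Step 2: z * conj(z) = (-15)^2 + (-9)^2
Step 3: = 225 + 81 = 306

306


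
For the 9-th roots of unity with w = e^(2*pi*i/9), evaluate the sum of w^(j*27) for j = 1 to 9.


Step 1: The sum sum_{j=1}^{n} w^(k*j) equals n if n | k, else 0.
Step 2: Here n = 9, k = 27
Step 3: Does n divide k? 9 | 27 -> True
Step 4: Sum = 9

9


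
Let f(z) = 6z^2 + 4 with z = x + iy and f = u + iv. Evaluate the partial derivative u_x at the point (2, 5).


Step 1: f(z) = 6(x+iy)^2 + 4
Step 2: u = 6(x^2 - y^2) + 4
Step 3: u_x = 12x + 0
Step 4: At (2, 5): u_x = 24 + 0 = 24

24


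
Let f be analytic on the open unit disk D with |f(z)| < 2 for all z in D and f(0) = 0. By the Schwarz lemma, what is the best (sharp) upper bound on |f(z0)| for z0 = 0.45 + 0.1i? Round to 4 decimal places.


Step 1: g = f/2 maps D -> D with g(0) = 0, so by the Schwarz lemma |g(z)| <= |z|, i.e. |f(z)| <= 2|z|; this is sharp (f(z) = 2z).
Step 2: |z0|^2 = 0.45^2 + 0.1^2 = 0.2125
Step 3: |z0| = sqrt(0.2125) = 0.460977
Step 4: Best bound = 2 * |z0| = 2 * 0.460977 = 0.922

0.922


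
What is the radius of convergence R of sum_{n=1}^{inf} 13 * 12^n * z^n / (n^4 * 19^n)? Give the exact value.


Step 1: General term a_n = 13 * 12^n / (n^4 * 19^n)
Step 2: By the root test, |a_n|^(1/n) = 13^(1/n) * 12 / (n^(4/n) * 19) -> 12/19 as n -> infinity (since 13^(1/n) -> 1 and n^(4/n) -> 1)
Step 3: R = 1/lim|a_n|^(1/n) = 19/12

19/12


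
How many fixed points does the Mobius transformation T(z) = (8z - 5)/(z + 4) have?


Step 1: Fixed points satisfy T(z) = z
Step 2: z^2 - 4z + 5 = 0
Step 3: Discriminant = (-4)^2 - 4*1*5 = -4
Step 4: Number of fixed points = 2

2


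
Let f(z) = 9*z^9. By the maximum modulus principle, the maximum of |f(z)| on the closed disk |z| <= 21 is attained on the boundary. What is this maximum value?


Step 1: On |z| = 21, |f(z)| = 9 * |z|^9 = 9 * 21^9
Step 2: By maximum modulus principle, maximum is on boundary.
Step 3: Maximum = 9 * 794280046581 = 7148520419229

7148520419229


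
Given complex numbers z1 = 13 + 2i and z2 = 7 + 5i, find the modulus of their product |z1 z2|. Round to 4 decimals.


Step 1: |z1| = sqrt(13^2 + 2^2) = sqrt(173)
Step 2: |z2| = sqrt(7^2 + 5^2) = sqrt(74)
Step 3: |z1*z2| = |z1|*|z2| = sqrt(173) * sqrt(74) = sqrt(173 * 74) = sqrt(12802)
Step 4: = 113.1459

113.1459


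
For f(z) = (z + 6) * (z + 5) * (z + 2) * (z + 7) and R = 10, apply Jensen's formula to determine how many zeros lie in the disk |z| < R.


Jensen's formula: (1/2pi)*integral log|f(Re^it)|dt = log|f(0)| + sum_{|a_k|<R} log(R/|a_k|)
Step 1: f(0) = 6 * 5 * 2 * 7 = 420
Step 2: log|f(0)| = log|-6| + log|-5| + log|-2| + log|-7| = 6.0403
Step 3: Zeros inside |z| < 10: -6, -5, -2, -7
Step 4: Jensen sum = log(10/6) + log(10/5) + log(10/2) + log(10/7) = 3.1701
Step 5: n(R) = number of terms in the Jensen sum = count of zeros inside |z| < 10 = 4

4


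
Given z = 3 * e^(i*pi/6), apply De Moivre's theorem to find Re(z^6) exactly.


Step 1: By De Moivre's theorem, z^6 = 3^6 * e^(i*6*pi/6) = 729 * (cos(pi) + i*sin(pi))
Step 2: |z|^6 = 3^6 = 729
Step 3: The angle pi already lies in [0, 2*pi)
Step 4: cos(pi) = -1
Step 5: Re(z^6) = 729 * (-1) = -729

-729


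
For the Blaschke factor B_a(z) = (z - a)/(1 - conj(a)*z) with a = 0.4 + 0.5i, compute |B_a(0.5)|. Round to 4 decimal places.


Step 1: Numerator z0 - a = 0.5 - (0.4 + 0.5i) = 0.1 - 0.5i
Step 2: Denominator 1 - conj(a)*z0 = 1 - (0.4 - 0.5i)*0.5 = 0.8 + 0.25i
Step 3: |z0 - a|^2 = 0.1^2 + (-0.5)^2 = 0.26; |1 - conj(a)*z0|^2 = 0.8^2 + 0.25^2 = 0.7025
Step 4: |B_a(0.5)| = sqrt(0.26 / 0.7025) = sqrt(0.370107)
Step 5: = 0.6084

0.6084


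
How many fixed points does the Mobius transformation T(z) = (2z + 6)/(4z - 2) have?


Step 1: Fixed points satisfy T(z) = z
Step 2: 4z^2 - 4z - 6 = 0
Step 3: Discriminant = (-4)^2 - 4*4*(-6) = 112
Step 4: Number of fixed points = 2

2


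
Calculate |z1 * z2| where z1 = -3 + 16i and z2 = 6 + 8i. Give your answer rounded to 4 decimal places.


Step 1: |z1| = sqrt((-3)^2 + 16^2) = sqrt(265)
Step 2: |z2| = sqrt(6^2 + 8^2) = sqrt(100)
Step 3: |z1*z2| = |z1|*|z2| = sqrt(265) * sqrt(100) = sqrt(265 * 100) = sqrt(26500)
Step 4: = 162.7882

162.7882


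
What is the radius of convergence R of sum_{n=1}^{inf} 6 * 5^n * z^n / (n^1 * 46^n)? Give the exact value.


Step 1: General term a_n = 6 * 5^n / (n^1 * 46^n)
Step 2: By the root test, |a_n|^(1/n) = 6^(1/n) * 5 / (n^(1/n) * 46) -> 5/46 as n -> infinity (since 6^(1/n) -> 1 and n^(1/n) -> 1)
Step 3: R = 1/lim|a_n|^(1/n) = 46/5

46/5


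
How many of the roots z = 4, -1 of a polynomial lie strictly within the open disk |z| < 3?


Step 1: Check each root:
  z = 4: |4| = 4 >= 3
  z = -1: |-1| = 1 < 3
Step 2: Count = 1

1


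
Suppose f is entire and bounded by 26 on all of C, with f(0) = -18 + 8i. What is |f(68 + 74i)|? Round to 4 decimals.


Step 1: By Liouville's theorem, a bounded entire function is constant.
Step 2: f(z) = f(0) = -18 + 8i for all z.
Step 3: |f(w)| = |-18 + 8i| = sqrt(324 + 64)
Step 4: = 19.6977

19.6977


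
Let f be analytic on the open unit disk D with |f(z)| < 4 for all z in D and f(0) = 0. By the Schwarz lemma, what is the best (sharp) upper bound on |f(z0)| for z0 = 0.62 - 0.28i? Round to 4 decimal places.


Step 1: g = f/4 maps D -> D with g(0) = 0, so by the Schwarz lemma |g(z)| <= |z|, i.e. |f(z)| <= 4|z|; this is sharp (f(z) = 4z).
Step 2: |z0|^2 = 0.62^2 + (-0.28)^2 = 0.4628
Step 3: |z0| = sqrt(0.4628) = 0.680294
Step 4: Best bound = 4 * |z0| = 4 * 0.680294 = 2.7212

2.7212


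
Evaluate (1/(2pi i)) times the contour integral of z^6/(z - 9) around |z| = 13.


Step 1: f(z) = z^6, a = 9 is inside |z| = 13
Step 2: By Cauchy integral formula: (1/(2pi*i)) * integral = f(a)
Step 3: f(9) = 9^6 = 531441

531441


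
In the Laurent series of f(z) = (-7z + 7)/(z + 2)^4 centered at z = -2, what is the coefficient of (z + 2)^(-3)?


Step 1: Write the numerator in powers of (z + 2): -7z + 7 = -7(z + 2) + (-7*(-2) + 7) = -7(z + 2) + 21
Step 2: Divide by (z + 2)^4: f(z) = 21(z + 2)^(-4) - 7(z + 2)^(-3)
Step 3: This finite sum is the Laurent series of f about z = -2.
Step 4: Coefficient of (z + 2)^(-3) = coefficient of (z + 2) in the re-centred numerator = -7

-7


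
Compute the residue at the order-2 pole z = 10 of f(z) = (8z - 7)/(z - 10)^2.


Step 1: Pole of order 2 at z = 10
Step 2: Res = lim d/dz [(z - 10)^2 * f(z)] as z -> 10
Step 3: (z - 10)^2 * f(z) = 8z - 7
Step 4: d/dz[8z - 7] = 8

8


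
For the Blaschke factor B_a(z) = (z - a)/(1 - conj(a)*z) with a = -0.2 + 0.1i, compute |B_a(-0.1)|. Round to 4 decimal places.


Step 1: Numerator z0 - a = -0.1 - (-0.2 + 0.1i) = 0.1 - 0.1i
Step 2: Denominator 1 - conj(a)*z0 = 1 - (-0.2 - 0.1i)*(-0.1) = 0.98 - 0.01i
Step 3: |z0 - a|^2 = 0.1^2 + (-0.1)^2 = 0.02; |1 - conj(a)*z0|^2 = 0.98^2 + (-0.01)^2 = 0.9605
Step 4: |B_a(-0.1)| = sqrt(0.02 / 0.9605) = sqrt(0.020822)
Step 5: = 0.1443

0.1443


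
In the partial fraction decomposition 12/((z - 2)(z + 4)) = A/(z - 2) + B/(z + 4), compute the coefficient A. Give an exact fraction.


Step 1: Multiply both sides by (z - 2) and set z = 2
Step 2: A = 12 / (2 + 4)
Step 3: A = 12 / 6
Step 4: A = 2

2


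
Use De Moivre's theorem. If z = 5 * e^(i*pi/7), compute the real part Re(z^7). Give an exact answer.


Step 1: By De Moivre's theorem, z^7 = 5^7 * e^(i*7*pi/7) = 78125 * (cos(pi) + i*sin(pi))
Step 2: |z|^7 = 5^7 = 78125
Step 3: The angle pi already lies in [0, 2*pi)
Step 4: cos(pi) = -1
Step 5: Re(z^7) = 78125 * (-1) = -78125

-78125
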